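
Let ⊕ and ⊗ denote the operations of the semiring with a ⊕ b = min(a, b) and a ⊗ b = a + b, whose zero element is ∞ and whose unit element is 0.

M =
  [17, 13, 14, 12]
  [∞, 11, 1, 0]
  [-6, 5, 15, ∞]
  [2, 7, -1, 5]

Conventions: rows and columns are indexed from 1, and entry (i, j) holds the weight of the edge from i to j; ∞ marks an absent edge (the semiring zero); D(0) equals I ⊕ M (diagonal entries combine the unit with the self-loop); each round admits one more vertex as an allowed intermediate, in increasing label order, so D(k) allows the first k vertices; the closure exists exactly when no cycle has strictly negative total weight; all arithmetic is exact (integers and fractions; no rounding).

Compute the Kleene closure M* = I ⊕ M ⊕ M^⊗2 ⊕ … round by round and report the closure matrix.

D(0):
  [0, 13, 14, 12]
  [∞, 0, 1, 0]
  [-6, 5, 0, ∞]
  [2, 7, -1, 0]
D(1):
  [0, 13, 14, 12]
  [∞, 0, 1, 0]
  [-6, 5, 0, 6]
  [2, 7, -1, 0]
D(2):
  [0, 13, 14, 12]
  [∞, 0, 1, 0]
  [-6, 5, 0, 5]
  [2, 7, -1, 0]
D(3):
  [0, 13, 14, 12]
  [-5, 0, 1, 0]
  [-6, 5, 0, 5]
  [-7, 4, -1, 0]
D(4):
  [0, 13, 11, 12]
  [-7, 0, -1, 0]
  [-6, 5, 0, 5]
  [-7, 4, -1, 0]
Answer: M* = [[0, 13, 11, 12], [-7, 0, -1, 0], [-6, 5, 0, 5], [-7, 4, -1, 0]]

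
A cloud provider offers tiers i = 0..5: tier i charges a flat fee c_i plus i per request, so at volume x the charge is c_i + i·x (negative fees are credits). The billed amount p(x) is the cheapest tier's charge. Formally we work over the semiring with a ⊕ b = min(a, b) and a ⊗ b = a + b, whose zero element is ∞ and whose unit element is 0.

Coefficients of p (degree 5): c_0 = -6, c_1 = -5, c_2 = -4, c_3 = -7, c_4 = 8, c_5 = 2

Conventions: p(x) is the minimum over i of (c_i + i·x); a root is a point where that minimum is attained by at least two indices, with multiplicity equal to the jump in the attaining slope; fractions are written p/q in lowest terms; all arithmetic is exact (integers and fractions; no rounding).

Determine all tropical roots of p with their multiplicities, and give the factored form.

hull edge (i=0, c=-6) to (i=3, c=-7): slope -1/3, span 3
hull edge (i=3, c=-7) to (i=5, c=2): slope 9/2, span 2
Factored form: p(x) = 2 ⊗ (x ⊕ (-9/2)) ⊗ (x ⊕ (-9/2)) ⊗ (x ⊕ 1/3) ⊗ (x ⊕ 1/3) ⊗ (x ⊕ 1/3)
Answer: roots = -9/2 (mult 2), 1/3 (mult 3)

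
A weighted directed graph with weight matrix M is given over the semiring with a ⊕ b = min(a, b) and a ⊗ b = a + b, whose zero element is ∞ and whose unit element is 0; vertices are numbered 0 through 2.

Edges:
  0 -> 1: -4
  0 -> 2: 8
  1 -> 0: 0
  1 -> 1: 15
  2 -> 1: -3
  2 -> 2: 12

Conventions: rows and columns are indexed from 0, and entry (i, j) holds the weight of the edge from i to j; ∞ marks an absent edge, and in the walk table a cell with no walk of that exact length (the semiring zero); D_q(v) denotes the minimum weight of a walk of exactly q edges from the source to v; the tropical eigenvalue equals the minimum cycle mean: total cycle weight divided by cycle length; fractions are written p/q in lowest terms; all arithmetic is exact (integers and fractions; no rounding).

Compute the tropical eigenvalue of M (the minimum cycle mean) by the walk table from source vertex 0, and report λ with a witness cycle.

q=0: [0, ∞, ∞]
q=1: [∞, -4, 8]
q=2: [-4, 5, 20]
q=3: [5, -8, 4]
Optimal cycle mean attained by: cycle 0->1->0, total (-4) + 0, length 2.
Answer: λ = -2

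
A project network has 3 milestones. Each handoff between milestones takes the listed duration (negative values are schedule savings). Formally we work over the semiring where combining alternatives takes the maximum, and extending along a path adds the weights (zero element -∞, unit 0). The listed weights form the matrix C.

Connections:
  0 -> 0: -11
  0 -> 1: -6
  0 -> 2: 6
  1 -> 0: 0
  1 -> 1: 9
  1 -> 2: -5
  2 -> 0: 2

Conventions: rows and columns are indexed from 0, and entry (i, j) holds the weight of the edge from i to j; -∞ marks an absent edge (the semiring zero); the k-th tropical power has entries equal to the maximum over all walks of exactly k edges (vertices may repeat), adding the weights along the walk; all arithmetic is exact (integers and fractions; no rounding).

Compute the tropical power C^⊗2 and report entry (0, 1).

C^⊗2:
  [8, 3, -5]
  [9, 18, 6]
  [-9, -4, 8]
Key observation: the optimum is the walk 0->1->1, with weight (-6) + 9 = 3.
Optimal value attained by: walk 0->1->1.
Answer: (C^⊗2)[0][1] = 3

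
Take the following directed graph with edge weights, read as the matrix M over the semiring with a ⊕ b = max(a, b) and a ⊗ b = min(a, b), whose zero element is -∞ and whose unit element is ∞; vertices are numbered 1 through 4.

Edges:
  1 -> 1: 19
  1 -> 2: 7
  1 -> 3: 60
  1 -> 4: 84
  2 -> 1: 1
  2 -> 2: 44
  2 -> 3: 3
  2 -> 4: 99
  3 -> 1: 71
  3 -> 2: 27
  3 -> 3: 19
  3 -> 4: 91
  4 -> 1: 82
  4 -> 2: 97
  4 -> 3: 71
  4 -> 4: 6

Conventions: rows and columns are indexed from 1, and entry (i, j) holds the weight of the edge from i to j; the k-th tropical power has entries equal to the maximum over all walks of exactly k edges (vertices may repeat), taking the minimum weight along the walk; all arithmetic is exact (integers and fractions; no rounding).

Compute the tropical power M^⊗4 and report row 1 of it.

M^⊗2:
  [82, 84, 71, 60]
  [82, 97, 71, 44]
  [82, 91, 71, 71]
  [71, 44, 60, 97]
M^⊗3:
  [71, 60, 60, 84]
  [71, 44, 60, 97]
  [71, 71, 71, 91]
  [82, 97, 71, 71]
M^⊗4:
  [82, 84, 71, 71]
  [82, 97, 71, 71]
  [82, 91, 71, 71]
  [71, 71, 71, 97]
Answer: row 1 of M^⊗4 = [82, 84, 71, 71]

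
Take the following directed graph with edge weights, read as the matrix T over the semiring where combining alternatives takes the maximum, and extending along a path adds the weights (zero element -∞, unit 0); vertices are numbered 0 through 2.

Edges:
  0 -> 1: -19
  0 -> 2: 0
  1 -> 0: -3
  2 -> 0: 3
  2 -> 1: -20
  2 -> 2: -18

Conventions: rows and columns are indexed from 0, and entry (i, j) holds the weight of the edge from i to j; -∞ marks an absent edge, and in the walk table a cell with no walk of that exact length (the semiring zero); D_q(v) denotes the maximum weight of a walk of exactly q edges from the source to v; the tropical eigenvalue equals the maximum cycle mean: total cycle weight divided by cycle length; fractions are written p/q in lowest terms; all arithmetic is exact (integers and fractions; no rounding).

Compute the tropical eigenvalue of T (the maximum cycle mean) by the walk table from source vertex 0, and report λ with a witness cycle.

q=0: [0, -∞, -∞]
q=1: [-∞, -19, 0]
q=2: [3, -20, -18]
q=3: [-15, -16, 3]
Optimal cycle mean attained by: cycle 0->2->0, total 0 + 3, length 2.
Answer: λ = 3/2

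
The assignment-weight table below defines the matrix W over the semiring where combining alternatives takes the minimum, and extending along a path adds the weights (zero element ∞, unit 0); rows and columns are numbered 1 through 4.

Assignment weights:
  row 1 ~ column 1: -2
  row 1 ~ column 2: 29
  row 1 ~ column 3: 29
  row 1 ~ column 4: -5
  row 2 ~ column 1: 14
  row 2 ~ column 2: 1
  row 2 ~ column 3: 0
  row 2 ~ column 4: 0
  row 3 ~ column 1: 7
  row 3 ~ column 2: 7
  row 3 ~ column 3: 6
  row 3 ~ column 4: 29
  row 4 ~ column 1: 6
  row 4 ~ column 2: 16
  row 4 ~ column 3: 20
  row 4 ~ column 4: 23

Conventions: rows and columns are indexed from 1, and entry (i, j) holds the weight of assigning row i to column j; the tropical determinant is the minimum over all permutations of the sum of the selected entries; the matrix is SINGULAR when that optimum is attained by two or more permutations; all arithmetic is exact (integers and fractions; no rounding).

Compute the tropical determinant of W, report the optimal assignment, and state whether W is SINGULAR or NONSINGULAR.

σ = (1, 2, 3, 4): (-2) + 1 + 6 + 23 = 28
σ = (1, 2, 4, 3): (-2) + 1 + 29 + 20 = 48
σ = (1, 3, 2, 4): (-2) + 0 + 7 + 23 = 28
σ = (1, 3, 4, 2): (-2) + 0 + 29 + 16 = 43
σ = (1, 4, 2, 3): (-2) + 0 + 7 + 20 = 25
σ = (1, 4, 3, 2): (-2) + 0 + 6 + 16 = 20
σ = (2, 1, 3, 4): 29 + 14 + 6 + 23 = 72
σ = (2, 1, 4, 3): 29 + 14 + 29 + 20 = 92
σ = (2, 3, 1, 4): 29 + 0 + 7 + 23 = 59
σ = (2, 3, 4, 1): 29 + 0 + 29 + 6 = 64
σ = (2, 4, 1, 3): 29 + 0 + 7 + 20 = 56
σ = (2, 4, 3, 1): 29 + 0 + 6 + 6 = 41
σ = (3, 1, 2, 4): 29 + 14 + 7 + 23 = 73
σ = (3, 1, 4, 2): 29 + 14 + 29 + 16 = 88
σ = (3, 2, 1, 4): 29 + 1 + 7 + 23 = 60
σ = (3, 2, 4, 1): 29 + 1 + 29 + 6 = 65
σ = (3, 4, 1, 2): 29 + 0 + 7 + 16 = 52
σ = (3, 4, 2, 1): 29 + 0 + 7 + 6 = 42
σ = (4, 1, 2, 3): (-5) + 14 + 7 + 20 = 36
σ = (4, 1, 3, 2): (-5) + 14 + 6 + 16 = 31
σ = (4, 2, 1, 3): (-5) + 1 + 7 + 20 = 23
σ = (4, 2, 3, 1): (-5) + 1 + 6 + 6 = 8
σ = (4, 3, 1, 2): (-5) + 0 + 7 + 16 = 18
σ = (4, 3, 2, 1): (-5) + 0 + 7 + 6 = 8
Optimal value attained by: σ = (4, 2, 3, 1).
Answer: det⊕(W) = 8; verdict: SINGULAR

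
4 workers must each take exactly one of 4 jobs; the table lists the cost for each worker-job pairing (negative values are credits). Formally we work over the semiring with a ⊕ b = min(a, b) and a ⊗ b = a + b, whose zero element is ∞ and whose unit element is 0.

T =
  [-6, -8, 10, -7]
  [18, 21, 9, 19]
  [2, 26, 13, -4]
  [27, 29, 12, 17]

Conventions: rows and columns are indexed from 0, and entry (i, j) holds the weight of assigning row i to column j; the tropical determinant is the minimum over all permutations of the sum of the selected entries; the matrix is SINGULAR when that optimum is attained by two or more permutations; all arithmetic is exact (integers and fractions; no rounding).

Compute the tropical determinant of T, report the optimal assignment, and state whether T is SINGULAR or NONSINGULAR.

σ = (0, 1, 2, 3): (-6) + 21 + 13 + 17 = 45
σ = (0, 1, 3, 2): (-6) + 21 + (-4) + 12 = 23
σ = (0, 2, 1, 3): (-6) + 9 + 26 + 17 = 46
σ = (0, 2, 3, 1): (-6) + 9 + (-4) + 29 = 28
σ = (0, 3, 1, 2): (-6) + 19 + 26 + 12 = 51
σ = (0, 3, 2, 1): (-6) + 19 + 13 + 29 = 55
σ = (1, 0, 2, 3): (-8) + 18 + 13 + 17 = 40
σ = (1, 0, 3, 2): (-8) + 18 + (-4) + 12 = 18
σ = (1, 2, 0, 3): (-8) + 9 + 2 + 17 = 20
σ = (1, 2, 3, 0): (-8) + 9 + (-4) + 27 = 24
σ = (1, 3, 0, 2): (-8) + 19 + 2 + 12 = 25
σ = (1, 3, 2, 0): (-8) + 19 + 13 + 27 = 51
σ = (2, 0, 1, 3): 10 + 18 + 26 + 17 = 71
σ = (2, 0, 3, 1): 10 + 18 + (-4) + 29 = 53
σ = (2, 1, 0, 3): 10 + 21 + 2 + 17 = 50
σ = (2, 1, 3, 0): 10 + 21 + (-4) + 27 = 54
σ = (2, 3, 0, 1): 10 + 19 + 2 + 29 = 60
σ = (2, 3, 1, 0): 10 + 19 + 26 + 27 = 82
σ = (3, 0, 1, 2): (-7) + 18 + 26 + 12 = 49
σ = (3, 0, 2, 1): (-7) + 18 + 13 + 29 = 53
σ = (3, 1, 0, 2): (-7) + 21 + 2 + 12 = 28
σ = (3, 1, 2, 0): (-7) + 21 + 13 + 27 = 54
σ = (3, 2, 0, 1): (-7) + 9 + 2 + 29 = 33
σ = (3, 2, 1, 0): (-7) + 9 + 26 + 27 = 55
Optimal value attained by: σ = (1, 0, 3, 2).
Answer: det⊕(T) = 18; verdict: NONSINGULAR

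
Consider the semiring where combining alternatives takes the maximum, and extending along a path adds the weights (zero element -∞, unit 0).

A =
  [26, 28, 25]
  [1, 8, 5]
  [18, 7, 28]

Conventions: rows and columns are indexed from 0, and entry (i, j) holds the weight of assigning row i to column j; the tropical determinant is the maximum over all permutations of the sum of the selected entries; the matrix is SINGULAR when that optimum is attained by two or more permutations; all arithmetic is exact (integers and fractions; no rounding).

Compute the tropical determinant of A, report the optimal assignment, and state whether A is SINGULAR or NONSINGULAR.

σ = (0, 1, 2): 26 + 8 + 28 = 62
σ = (0, 2, 1): 26 + 5 + 7 = 38
σ = (1, 0, 2): 28 + 1 + 28 = 57
σ = (1, 2, 0): 28 + 5 + 18 = 51
σ = (2, 0, 1): 25 + 1 + 7 = 33
σ = (2, 1, 0): 25 + 8 + 18 = 51
Optimal value attained by: σ = (0, 1, 2).
Answer: det⊕(A) = 62; verdict: NONSINGULAR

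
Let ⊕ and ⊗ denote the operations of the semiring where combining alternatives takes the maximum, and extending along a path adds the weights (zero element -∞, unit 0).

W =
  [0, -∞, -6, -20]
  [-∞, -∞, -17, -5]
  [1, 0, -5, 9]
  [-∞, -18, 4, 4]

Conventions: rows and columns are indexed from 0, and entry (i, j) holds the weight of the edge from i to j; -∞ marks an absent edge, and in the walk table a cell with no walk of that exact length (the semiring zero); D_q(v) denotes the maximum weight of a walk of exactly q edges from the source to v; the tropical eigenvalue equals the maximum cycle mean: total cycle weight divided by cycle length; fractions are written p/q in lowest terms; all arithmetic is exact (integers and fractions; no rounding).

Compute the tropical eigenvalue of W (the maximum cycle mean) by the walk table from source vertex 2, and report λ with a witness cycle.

q=0: [-∞, -∞, 0, -∞]
q=1: [1, 0, -5, 9]
q=2: [1, -5, 13, 13]
q=3: [14, 13, 17, 22]
q=4: [18, 17, 26, 26]
Optimal cycle mean attained by: cycle 2->3->2, total 9 + 4, length 2.
Answer: λ = 13/2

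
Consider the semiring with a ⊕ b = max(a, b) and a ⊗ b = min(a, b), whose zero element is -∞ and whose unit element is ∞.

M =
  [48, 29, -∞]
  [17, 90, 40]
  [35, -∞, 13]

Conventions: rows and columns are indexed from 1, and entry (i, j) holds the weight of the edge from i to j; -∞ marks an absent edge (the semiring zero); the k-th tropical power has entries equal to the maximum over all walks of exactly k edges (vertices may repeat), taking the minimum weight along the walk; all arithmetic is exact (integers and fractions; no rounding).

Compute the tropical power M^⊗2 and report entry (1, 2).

M^⊗2:
  [48, 29, 29]
  [35, 90, 40]
  [35, 29, 13]
Key observation: the optimum is the walk 1->1->2, with weight 48 min 29 = 29.
Optimal value attained by: walk 1->1->2.
Answer: (M^⊗2)[1][2] = 29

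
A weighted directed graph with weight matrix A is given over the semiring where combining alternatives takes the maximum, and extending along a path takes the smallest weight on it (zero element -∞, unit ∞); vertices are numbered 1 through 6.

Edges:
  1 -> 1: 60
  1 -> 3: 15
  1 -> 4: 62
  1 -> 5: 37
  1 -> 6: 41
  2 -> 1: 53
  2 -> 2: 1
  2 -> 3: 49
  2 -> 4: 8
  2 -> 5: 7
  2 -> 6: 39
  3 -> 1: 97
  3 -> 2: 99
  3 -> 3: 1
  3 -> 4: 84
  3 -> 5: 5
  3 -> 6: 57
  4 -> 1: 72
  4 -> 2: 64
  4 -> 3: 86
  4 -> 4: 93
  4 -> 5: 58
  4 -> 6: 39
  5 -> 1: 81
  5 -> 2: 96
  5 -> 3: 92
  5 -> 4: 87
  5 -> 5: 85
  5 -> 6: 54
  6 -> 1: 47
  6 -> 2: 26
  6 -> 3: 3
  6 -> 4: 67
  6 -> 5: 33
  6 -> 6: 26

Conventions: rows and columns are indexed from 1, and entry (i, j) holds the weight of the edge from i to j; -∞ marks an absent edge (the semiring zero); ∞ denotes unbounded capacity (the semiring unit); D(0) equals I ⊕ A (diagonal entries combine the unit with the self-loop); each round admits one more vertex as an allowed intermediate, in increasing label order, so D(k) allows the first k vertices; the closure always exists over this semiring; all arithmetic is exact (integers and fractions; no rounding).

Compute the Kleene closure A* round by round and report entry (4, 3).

D(0):
  [∞, -∞, 15, 62, 37, 41]
  [53, ∞, 49, 8, 7, 39]
  [97, 99, ∞, 84, 5, 57]
  [72, 64, 86, ∞, 58, 39]
  [81, 96, 92, 87, ∞, 54]
  [47, 26, 3, 67, 33, ∞]
D(1):
  [∞, -∞, 15, 62, 37, 41]
  [53, ∞, 49, 53, 37, 41]
  [97, 99, ∞, 84, 37, 57]
  [72, 64, 86, ∞, 58, 41]
  [81, 96, 92, 87, ∞, 54]
  [47, 26, 15, 67, 37, ∞]
D(2):
  [∞, -∞, 15, 62, 37, 41]
  [53, ∞, 49, 53, 37, 41]
  [97, 99, ∞, 84, 37, 57]
  [72, 64, 86, ∞, 58, 41]
  [81, 96, 92, 87, ∞, 54]
  [47, 26, 26, 67, 37, ∞]
D(3):
  [∞, 15, 15, 62, 37, 41]
  [53, ∞, 49, 53, 37, 49]
  [97, 99, ∞, 84, 37, 57]
  [86, 86, 86, ∞, 58, 57]
  [92, 96, 92, 87, ∞, 57]
  [47, 26, 26, 67, 37, ∞]
D(4):
  [∞, 62, 62, 62, 58, 57]
  [53, ∞, 53, 53, 53, 53]
  [97, 99, ∞, 84, 58, 57]
  [86, 86, 86, ∞, 58, 57]
  [92, 96, 92, 87, ∞, 57]
  [67, 67, 67, 67, 58, ∞]
D(5):
  [∞, 62, 62, 62, 58, 57]
  [53, ∞, 53, 53, 53, 53]
  [97, 99, ∞, 84, 58, 57]
  [86, 86, 86, ∞, 58, 57]
  [92, 96, 92, 87, ∞, 57]
  [67, 67, 67, 67, 58, ∞]
D(6):
  [∞, 62, 62, 62, 58, 57]
  [53, ∞, 53, 53, 53, 53]
  [97, 99, ∞, 84, 58, 57]
  [86, 86, 86, ∞, 58, 57]
  [92, 96, 92, 87, ∞, 57]
  [67, 67, 67, 67, 58, ∞]
Answer: A*[4][3] = 86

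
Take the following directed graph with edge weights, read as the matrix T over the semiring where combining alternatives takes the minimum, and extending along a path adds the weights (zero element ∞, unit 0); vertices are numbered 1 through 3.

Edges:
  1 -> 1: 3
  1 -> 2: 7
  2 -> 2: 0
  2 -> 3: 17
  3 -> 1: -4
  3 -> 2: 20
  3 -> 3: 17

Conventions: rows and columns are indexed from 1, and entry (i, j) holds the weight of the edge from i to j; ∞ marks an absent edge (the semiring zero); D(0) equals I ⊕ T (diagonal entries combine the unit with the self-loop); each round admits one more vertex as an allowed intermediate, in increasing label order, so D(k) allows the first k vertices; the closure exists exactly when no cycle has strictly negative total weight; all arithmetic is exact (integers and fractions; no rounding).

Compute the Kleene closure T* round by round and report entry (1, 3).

D(0):
  [0, 7, ∞]
  [∞, 0, 17]
  [-4, 20, 0]
D(1):
  [0, 7, ∞]
  [∞, 0, 17]
  [-4, 3, 0]
D(2):
  [0, 7, 24]
  [∞, 0, 17]
  [-4, 3, 0]
D(3):
  [0, 7, 24]
  [13, 0, 17]
  [-4, 3, 0]
Answer: T*[1][3] = 24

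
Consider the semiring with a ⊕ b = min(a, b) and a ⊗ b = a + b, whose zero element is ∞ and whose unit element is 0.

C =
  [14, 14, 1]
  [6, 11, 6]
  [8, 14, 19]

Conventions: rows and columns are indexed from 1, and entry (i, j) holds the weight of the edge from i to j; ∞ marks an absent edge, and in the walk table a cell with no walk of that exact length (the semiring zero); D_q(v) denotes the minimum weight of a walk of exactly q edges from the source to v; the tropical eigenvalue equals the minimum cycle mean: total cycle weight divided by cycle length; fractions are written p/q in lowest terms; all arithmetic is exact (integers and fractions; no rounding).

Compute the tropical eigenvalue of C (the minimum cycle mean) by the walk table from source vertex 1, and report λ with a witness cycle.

q=0: [0, ∞, ∞]
q=1: [14, 14, 1]
q=2: [9, 15, 15]
q=3: [21, 23, 10]
Optimal cycle mean attained by: cycle 1->3->1, total 1 + 8, length 2.
Answer: λ = 9/2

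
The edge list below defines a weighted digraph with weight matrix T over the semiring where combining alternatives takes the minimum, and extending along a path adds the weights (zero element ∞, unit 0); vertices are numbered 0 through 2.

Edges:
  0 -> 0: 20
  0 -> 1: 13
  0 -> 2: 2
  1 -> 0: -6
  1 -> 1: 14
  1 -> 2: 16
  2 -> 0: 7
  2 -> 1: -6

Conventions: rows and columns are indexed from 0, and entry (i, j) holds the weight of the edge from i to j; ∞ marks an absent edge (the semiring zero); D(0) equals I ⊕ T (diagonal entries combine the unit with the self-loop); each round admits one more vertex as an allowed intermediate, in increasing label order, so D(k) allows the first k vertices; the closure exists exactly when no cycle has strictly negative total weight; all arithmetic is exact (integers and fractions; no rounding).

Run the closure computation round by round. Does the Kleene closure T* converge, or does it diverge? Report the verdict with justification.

D(0):
  [0, 13, 2]
  [-6, 0, 16]
  [7, -6, 0]
D(1):
  [0, 13, 2]
  [-6, 0, -4]
  [7, -6, 0]
Detection: at round 2, diagonal entry (2, 2) turns strictly negative.
Key observation: the cycle 2->1->0->2 has total weight (-6) + (-6) + 2, which is strictly negative.
Answer: DIVERGES — negative cycle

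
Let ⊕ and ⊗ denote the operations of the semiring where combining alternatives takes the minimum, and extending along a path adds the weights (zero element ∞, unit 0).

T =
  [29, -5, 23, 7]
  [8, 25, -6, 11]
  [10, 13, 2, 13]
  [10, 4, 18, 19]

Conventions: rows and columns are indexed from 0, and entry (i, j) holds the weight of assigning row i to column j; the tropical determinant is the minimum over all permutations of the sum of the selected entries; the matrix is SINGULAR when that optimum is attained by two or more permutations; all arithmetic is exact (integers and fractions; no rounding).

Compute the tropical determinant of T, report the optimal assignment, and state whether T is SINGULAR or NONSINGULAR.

σ = (0, 1, 2, 3): 29 + 25 + 2 + 19 = 75
σ = (0, 1, 3, 2): 29 + 25 + 13 + 18 = 85
σ = (0, 2, 1, 3): 29 + (-6) + 13 + 19 = 55
σ = (0, 2, 3, 1): 29 + (-6) + 13 + 4 = 40
σ = (0, 3, 1, 2): 29 + 11 + 13 + 18 = 71
σ = (0, 3, 2, 1): 29 + 11 + 2 + 4 = 46
σ = (1, 0, 2, 3): (-5) + 8 + 2 + 19 = 24
σ = (1, 0, 3, 2): (-5) + 8 + 13 + 18 = 34
σ = (1, 2, 0, 3): (-5) + (-6) + 10 + 19 = 18
σ = (1, 2, 3, 0): (-5) + (-6) + 13 + 10 = 12
σ = (1, 3, 0, 2): (-5) + 11 + 10 + 18 = 34
σ = (1, 3, 2, 0): (-5) + 11 + 2 + 10 = 18
σ = (2, 0, 1, 3): 23 + 8 + 13 + 19 = 63
σ = (2, 0, 3, 1): 23 + 8 + 13 + 4 = 48
σ = (2, 1, 0, 3): 23 + 25 + 10 + 19 = 77
σ = (2, 1, 3, 0): 23 + 25 + 13 + 10 = 71
σ = (2, 3, 0, 1): 23 + 11 + 10 + 4 = 48
σ = (2, 3, 1, 0): 23 + 11 + 13 + 10 = 57
σ = (3, 0, 1, 2): 7 + 8 + 13 + 18 = 46
σ = (3, 0, 2, 1): 7 + 8 + 2 + 4 = 21
σ = (3, 1, 0, 2): 7 + 25 + 10 + 18 = 60
σ = (3, 1, 2, 0): 7 + 25 + 2 + 10 = 44
σ = (3, 2, 0, 1): 7 + (-6) + 10 + 4 = 15
σ = (3, 2, 1, 0): 7 + (-6) + 13 + 10 = 24
Optimal value attained by: σ = (1, 2, 3, 0).
Answer: det⊕(T) = 12; verdict: NONSINGULAR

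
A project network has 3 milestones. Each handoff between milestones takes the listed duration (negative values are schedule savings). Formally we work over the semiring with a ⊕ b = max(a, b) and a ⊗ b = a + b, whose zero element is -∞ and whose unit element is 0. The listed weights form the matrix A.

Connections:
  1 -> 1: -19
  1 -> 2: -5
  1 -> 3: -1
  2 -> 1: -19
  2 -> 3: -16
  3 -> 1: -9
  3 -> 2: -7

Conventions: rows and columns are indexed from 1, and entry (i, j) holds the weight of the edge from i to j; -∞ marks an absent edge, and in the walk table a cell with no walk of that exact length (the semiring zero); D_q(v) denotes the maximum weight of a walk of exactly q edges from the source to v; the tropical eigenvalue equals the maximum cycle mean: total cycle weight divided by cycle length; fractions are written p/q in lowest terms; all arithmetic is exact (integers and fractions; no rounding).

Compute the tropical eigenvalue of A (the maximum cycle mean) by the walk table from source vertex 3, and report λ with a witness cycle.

q=0: [-∞, -∞, 0]
q=1: [-9, -7, -∞]
q=2: [-26, -14, -10]
q=3: [-19, -17, -27]
Optimal cycle mean attained by: cycle 1->3->1, total (-1) + (-9), length 2.
Answer: λ = -5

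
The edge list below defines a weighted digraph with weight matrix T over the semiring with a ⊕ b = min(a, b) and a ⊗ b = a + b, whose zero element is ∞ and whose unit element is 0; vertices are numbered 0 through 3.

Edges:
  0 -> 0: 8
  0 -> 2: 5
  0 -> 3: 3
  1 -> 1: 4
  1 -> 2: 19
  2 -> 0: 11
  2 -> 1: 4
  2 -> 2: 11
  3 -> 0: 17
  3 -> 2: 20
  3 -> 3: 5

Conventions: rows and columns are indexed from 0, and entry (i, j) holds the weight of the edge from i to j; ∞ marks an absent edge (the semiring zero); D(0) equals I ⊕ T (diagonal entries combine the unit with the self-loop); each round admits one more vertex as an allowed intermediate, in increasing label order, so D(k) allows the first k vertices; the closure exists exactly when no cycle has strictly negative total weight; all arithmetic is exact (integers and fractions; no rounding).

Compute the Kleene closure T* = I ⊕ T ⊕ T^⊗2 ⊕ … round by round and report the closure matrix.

D(0):
  [0, ∞, 5, 3]
  [∞, 0, 19, ∞]
  [11, 4, 0, ∞]
  [17, ∞, 20, 0]
D(1):
  [0, ∞, 5, 3]
  [∞, 0, 19, ∞]
  [11, 4, 0, 14]
  [17, ∞, 20, 0]
D(2):
  [0, ∞, 5, 3]
  [∞, 0, 19, ∞]
  [11, 4, 0, 14]
  [17, ∞, 20, 0]
D(3):
  [0, 9, 5, 3]
  [30, 0, 19, 33]
  [11, 4, 0, 14]
  [17, 24, 20, 0]
D(4):
  [0, 9, 5, 3]
  [30, 0, 19, 33]
  [11, 4, 0, 14]
  [17, 24, 20, 0]
Answer: T* = [[0, 9, 5, 3], [30, 0, 19, 33], [11, 4, 0, 14], [17, 24, 20, 0]]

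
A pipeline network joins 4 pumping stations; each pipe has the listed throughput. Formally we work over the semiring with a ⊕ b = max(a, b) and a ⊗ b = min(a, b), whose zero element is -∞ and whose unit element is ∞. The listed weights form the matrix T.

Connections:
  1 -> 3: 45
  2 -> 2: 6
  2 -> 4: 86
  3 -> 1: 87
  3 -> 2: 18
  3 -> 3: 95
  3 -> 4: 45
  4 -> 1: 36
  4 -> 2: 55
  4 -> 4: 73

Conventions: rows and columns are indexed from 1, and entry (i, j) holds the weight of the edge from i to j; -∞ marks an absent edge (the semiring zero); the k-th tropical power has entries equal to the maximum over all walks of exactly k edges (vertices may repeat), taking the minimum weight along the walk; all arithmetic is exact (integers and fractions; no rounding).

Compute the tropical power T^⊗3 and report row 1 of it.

T^⊗2:
  [45, 18, 45, 45]
  [36, 55, -∞, 73]
  [87, 45, 95, 45]
  [36, 55, 36, 73]
T^⊗3:
  [45, 45, 45, 45]
  [36, 55, 36, 73]
  [87, 45, 95, 45]
  [36, 55, 36, 73]
Answer: row 1 of T^⊗3 = [45, 45, 45, 45]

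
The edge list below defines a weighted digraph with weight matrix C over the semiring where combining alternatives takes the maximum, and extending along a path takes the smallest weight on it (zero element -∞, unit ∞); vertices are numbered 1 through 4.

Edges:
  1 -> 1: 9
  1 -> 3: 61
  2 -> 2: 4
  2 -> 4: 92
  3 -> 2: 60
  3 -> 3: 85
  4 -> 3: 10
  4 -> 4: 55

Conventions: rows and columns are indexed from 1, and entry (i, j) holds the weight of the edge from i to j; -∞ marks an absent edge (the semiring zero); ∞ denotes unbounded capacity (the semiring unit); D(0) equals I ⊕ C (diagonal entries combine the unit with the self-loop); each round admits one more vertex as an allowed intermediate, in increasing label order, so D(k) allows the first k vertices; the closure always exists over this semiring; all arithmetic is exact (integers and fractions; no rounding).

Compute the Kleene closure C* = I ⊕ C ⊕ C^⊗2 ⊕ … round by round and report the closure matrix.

D(0):
  [∞, -∞, 61, -∞]
  [-∞, ∞, -∞, 92]
  [-∞, 60, ∞, -∞]
  [-∞, -∞, 10, ∞]
D(1):
  [∞, -∞, 61, -∞]
  [-∞, ∞, -∞, 92]
  [-∞, 60, ∞, -∞]
  [-∞, -∞, 10, ∞]
D(2):
  [∞, -∞, 61, -∞]
  [-∞, ∞, -∞, 92]
  [-∞, 60, ∞, 60]
  [-∞, -∞, 10, ∞]
D(3):
  [∞, 60, 61, 60]
  [-∞, ∞, -∞, 92]
  [-∞, 60, ∞, 60]
  [-∞, 10, 10, ∞]
D(4):
  [∞, 60, 61, 60]
  [-∞, ∞, 10, 92]
  [-∞, 60, ∞, 60]
  [-∞, 10, 10, ∞]
Answer: C* = [[∞, 60, 61, 60], [-∞, ∞, 10, 92], [-∞, 60, ∞, 60], [-∞, 10, 10, ∞]]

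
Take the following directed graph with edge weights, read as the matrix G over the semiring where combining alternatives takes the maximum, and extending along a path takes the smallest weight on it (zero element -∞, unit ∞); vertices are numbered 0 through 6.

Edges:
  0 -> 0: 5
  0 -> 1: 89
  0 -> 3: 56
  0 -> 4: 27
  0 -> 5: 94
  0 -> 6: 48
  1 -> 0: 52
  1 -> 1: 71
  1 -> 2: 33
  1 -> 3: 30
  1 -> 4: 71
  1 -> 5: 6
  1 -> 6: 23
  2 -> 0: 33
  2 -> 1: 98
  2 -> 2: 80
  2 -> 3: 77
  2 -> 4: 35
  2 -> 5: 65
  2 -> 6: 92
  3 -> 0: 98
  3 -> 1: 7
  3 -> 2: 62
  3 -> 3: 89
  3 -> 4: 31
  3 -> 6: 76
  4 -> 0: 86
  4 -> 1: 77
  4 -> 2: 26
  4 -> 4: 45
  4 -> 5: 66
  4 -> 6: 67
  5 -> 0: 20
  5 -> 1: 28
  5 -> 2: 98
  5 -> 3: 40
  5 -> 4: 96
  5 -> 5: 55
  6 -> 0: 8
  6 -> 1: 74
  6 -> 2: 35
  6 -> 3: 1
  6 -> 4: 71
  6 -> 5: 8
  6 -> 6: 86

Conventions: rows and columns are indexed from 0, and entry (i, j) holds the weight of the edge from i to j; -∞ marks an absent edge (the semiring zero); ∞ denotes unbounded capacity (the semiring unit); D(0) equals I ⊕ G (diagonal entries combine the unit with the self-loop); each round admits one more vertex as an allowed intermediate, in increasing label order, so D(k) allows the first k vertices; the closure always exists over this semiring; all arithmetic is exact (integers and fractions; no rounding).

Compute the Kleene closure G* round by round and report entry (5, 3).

D(0):
  [∞, 89, -∞, 56, 27, 94, 48]
  [52, ∞, 33, 30, 71, 6, 23]
  [33, 98, ∞, 77, 35, 65, 92]
  [98, 7, 62, ∞, 31, -∞, 76]
  [86, 77, 26, -∞, ∞, 66, 67]
  [20, 28, 98, 40, 96, ∞, -∞]
  [8, 74, 35, 1, 71, 8, ∞]
D(1):
  [∞, 89, -∞, 56, 27, 94, 48]
  [52, ∞, 33, 52, 71, 52, 48]
  [33, 98, ∞, 77, 35, 65, 92]
  [98, 89, 62, ∞, 31, 94, 76]
  [86, 86, 26, 56, ∞, 86, 67]
  [20, 28, 98, 40, 96, ∞, 20]
  [8, 74, 35, 8, 71, 8, ∞]
D(2):
  [∞, 89, 33, 56, 71, 94, 48]
  [52, ∞, 33, 52, 71, 52, 48]
  [52, 98, ∞, 77, 71, 65, 92]
  [98, 89, 62, ∞, 71, 94, 76]
  [86, 86, 33, 56, ∞, 86, 67]
  [28, 28, 98, 40, 96, ∞, 28]
  [52, 74, 35, 52, 71, 52, ∞]
D(3):
  [∞, 89, 33, 56, 71, 94, 48]
  [52, ∞, 33, 52, 71, 52, 48]
  [52, 98, ∞, 77, 71, 65, 92]
  [98, 89, 62, ∞, 71, 94, 76]
  [86, 86, 33, 56, ∞, 86, 67]
  [52, 98, 98, 77, 96, ∞, 92]
  [52, 74, 35, 52, 71, 52, ∞]
D(4):
  [∞, 89, 56, 56, 71, 94, 56]
  [52, ∞, 52, 52, 71, 52, 52]
  [77, 98, ∞, 77, 71, 77, 92]
  [98, 89, 62, ∞, 71, 94, 76]
  [86, 86, 56, 56, ∞, 86, 67]
  [77, 98, 98, 77, 96, ∞, 92]
  [52, 74, 52, 52, 71, 52, ∞]
D(5):
  [∞, 89, 56, 56, 71, 94, 67]
  [71, ∞, 56, 56, 71, 71, 67]
  [77, 98, ∞, 77, 71, 77, 92]
  [98, 89, 62, ∞, 71, 94, 76]
  [86, 86, 56, 56, ∞, 86, 67]
  [86, 98, 98, 77, 96, ∞, 92]
  [71, 74, 56, 56, 71, 71, ∞]
D(6):
  [∞, 94, 94, 77, 94, 94, 92]
  [71, ∞, 71, 71, 71, 71, 71]
  [77, 98, ∞, 77, 77, 77, 92]
  [98, 94, 94, ∞, 94, 94, 92]
  [86, 86, 86, 77, ∞, 86, 86]
  [86, 98, 98, 77, 96, ∞, 92]
  [71, 74, 71, 71, 71, 71, ∞]
D(7):
  [∞, 94, 94, 77, 94, 94, 92]
  [71, ∞, 71, 71, 71, 71, 71]
  [77, 98, ∞, 77, 77, 77, 92]
  [98, 94, 94, ∞, 94, 94, 92]
  [86, 86, 86, 77, ∞, 86, 86]
  [86, 98, 98, 77, 96, ∞, 92]
  [71, 74, 71, 71, 71, 71, ∞]
Answer: G*[5][3] = 77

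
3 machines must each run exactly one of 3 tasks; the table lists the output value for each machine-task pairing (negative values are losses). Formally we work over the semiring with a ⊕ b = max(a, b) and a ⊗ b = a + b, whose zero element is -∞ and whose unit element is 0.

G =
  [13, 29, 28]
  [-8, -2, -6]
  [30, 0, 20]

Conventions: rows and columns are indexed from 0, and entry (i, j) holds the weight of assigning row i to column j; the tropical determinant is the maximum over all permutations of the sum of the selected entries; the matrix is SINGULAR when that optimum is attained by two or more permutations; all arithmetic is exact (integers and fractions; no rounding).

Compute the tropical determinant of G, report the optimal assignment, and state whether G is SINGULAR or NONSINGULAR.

σ = (0, 1, 2): 13 + (-2) + 20 = 31
σ = (0, 2, 1): 13 + (-6) + 0 = 7
σ = (1, 0, 2): 29 + (-8) + 20 = 41
σ = (1, 2, 0): 29 + (-6) + 30 = 53
σ = (2, 0, 1): 28 + (-8) + 0 = 20
σ = (2, 1, 0): 28 + (-2) + 30 = 56
Optimal value attained by: σ = (2, 1, 0).
Answer: det⊕(G) = 56; verdict: NONSINGULAR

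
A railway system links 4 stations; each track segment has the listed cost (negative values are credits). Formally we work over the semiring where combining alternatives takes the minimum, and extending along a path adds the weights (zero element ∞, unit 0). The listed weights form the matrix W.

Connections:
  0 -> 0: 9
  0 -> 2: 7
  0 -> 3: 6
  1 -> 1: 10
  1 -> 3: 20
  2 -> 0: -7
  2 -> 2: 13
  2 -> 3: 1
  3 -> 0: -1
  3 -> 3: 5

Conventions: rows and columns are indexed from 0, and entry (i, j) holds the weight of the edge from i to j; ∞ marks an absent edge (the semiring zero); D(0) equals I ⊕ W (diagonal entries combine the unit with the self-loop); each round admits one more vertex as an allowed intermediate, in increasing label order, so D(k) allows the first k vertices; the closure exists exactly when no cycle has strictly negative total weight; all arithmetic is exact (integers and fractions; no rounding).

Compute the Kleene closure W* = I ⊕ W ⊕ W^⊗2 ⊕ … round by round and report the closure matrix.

D(0):
  [0, ∞, 7, 6]
  [∞, 0, ∞, 20]
  [-7, ∞, 0, 1]
  [-1, ∞, ∞, 0]
D(1):
  [0, ∞, 7, 6]
  [∞, 0, ∞, 20]
  [-7, ∞, 0, -1]
  [-1, ∞, 6, 0]
D(2):
  [0, ∞, 7, 6]
  [∞, 0, ∞, 20]
  [-7, ∞, 0, -1]
  [-1, ∞, 6, 0]
D(3):
  [0, ∞, 7, 6]
  [∞, 0, ∞, 20]
  [-7, ∞, 0, -1]
  [-1, ∞, 6, 0]
D(4):
  [0, ∞, 7, 6]
  [19, 0, 26, 20]
  [-7, ∞, 0, -1]
  [-1, ∞, 6, 0]
Answer: W* = [[0, ∞, 7, 6], [19, 0, 26, 20], [-7, ∞, 0, -1], [-1, ∞, 6, 0]]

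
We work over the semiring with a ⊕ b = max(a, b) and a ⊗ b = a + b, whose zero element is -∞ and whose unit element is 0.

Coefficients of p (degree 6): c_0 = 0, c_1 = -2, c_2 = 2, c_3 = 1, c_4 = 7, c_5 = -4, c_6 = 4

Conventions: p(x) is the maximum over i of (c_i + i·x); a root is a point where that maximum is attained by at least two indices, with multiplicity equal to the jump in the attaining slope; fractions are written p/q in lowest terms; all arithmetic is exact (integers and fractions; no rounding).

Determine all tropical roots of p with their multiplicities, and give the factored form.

hull edge (i=0, c=0) to (i=4, c=7): slope 7/4, span 4
hull edge (i=4, c=7) to (i=6, c=4): slope -3/2, span 2
Factored form: p(x) = 4 ⊗ (x ⊕ (-7/4)) ⊗ (x ⊕ (-7/4)) ⊗ (x ⊕ (-7/4)) ⊗ (x ⊕ (-7/4)) ⊗ (x ⊕ 3/2) ⊗ (x ⊕ 3/2)
Answer: roots = -7/4 (mult 4), 3/2 (mult 2)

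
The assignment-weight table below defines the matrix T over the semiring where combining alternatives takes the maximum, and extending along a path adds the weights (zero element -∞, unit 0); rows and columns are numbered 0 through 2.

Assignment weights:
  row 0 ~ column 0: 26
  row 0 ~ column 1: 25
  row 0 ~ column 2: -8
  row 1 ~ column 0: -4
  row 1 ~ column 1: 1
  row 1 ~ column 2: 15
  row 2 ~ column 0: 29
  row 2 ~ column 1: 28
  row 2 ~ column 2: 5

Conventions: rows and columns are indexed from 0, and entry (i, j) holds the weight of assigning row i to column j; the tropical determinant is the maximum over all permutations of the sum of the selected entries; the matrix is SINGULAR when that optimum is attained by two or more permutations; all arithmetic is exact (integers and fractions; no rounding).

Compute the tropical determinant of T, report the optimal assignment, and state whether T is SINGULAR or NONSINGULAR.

σ = (0, 1, 2): 26 + 1 + 5 = 32
σ = (0, 2, 1): 26 + 15 + 28 = 69
σ = (1, 0, 2): 25 + (-4) + 5 = 26
σ = (1, 2, 0): 25 + 15 + 29 = 69
σ = (2, 0, 1): (-8) + (-4) + 28 = 16
σ = (2, 1, 0): (-8) + 1 + 29 = 22
Optimal value attained by: σ = (0, 2, 1).
Answer: det⊕(T) = 69; verdict: SINGULAR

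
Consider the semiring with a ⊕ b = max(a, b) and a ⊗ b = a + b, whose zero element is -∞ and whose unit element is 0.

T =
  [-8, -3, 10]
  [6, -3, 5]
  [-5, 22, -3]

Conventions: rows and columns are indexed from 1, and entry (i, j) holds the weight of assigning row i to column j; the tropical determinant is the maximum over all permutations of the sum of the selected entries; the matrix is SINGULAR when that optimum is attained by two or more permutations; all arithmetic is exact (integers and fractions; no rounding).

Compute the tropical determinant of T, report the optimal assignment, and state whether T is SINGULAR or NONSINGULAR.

σ = (1, 2, 3): (-8) + (-3) + (-3) = -14
σ = (1, 3, 2): (-8) + 5 + 22 = 19
σ = (2, 1, 3): (-3) + 6 + (-3) = 0
σ = (2, 3, 1): (-3) + 5 + (-5) = -3
σ = (3, 1, 2): 10 + 6 + 22 = 38
σ = (3, 2, 1): 10 + (-3) + (-5) = 2
Optimal value attained by: σ = (3, 1, 2).
Answer: det⊕(T) = 38; verdict: NONSINGULAR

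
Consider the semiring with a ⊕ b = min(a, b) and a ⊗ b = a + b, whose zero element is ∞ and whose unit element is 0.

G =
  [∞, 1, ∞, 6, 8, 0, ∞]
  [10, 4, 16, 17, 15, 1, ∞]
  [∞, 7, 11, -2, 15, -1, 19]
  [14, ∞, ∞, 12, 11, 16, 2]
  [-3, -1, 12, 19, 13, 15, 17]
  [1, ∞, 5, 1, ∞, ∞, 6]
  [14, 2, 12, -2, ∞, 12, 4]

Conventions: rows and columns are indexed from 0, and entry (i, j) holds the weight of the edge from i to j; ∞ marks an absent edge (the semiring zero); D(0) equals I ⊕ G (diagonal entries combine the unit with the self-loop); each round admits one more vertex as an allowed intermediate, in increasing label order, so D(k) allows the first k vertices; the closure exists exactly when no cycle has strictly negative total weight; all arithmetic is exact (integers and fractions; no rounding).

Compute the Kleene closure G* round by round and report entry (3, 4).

D(0):
  [0, 1, ∞, 6, 8, 0, ∞]
  [10, 0, 16, 17, 15, 1, ∞]
  [∞, 7, 0, -2, 15, -1, 19]
  [14, ∞, ∞, 0, 11, 16, 2]
  [-3, -1, 12, 19, 0, 15, 17]
  [1, ∞, 5, 1, ∞, 0, 6]
  [14, 2, 12, -2, ∞, 12, 0]
D(1):
  [0, 1, ∞, 6, 8, 0, ∞]
  [10, 0, 16, 16, 15, 1, ∞]
  [∞, 7, 0, -2, 15, -1, 19]
  [14, 15, ∞, 0, 11, 14, 2]
  [-3, -2, 12, 3, 0, -3, 17]
  [1, 2, 5, 1, 9, 0, 6]
  [14, 2, 12, -2, 22, 12, 0]
D(2):
  [0, 1, 17, 6, 8, 0, ∞]
  [10, 0, 16, 16, 15, 1, ∞]
  [17, 7, 0, -2, 15, -1, 19]
  [14, 15, 31, 0, 11, 14, 2]
  [-3, -2, 12, 3, 0, -3, 17]
  [1, 2, 5, 1, 9, 0, 6]
  [12, 2, 12, -2, 17, 3, 0]
D(3):
  [0, 1, 17, 6, 8, 0, 36]
  [10, 0, 16, 14, 15, 1, 35]
  [17, 7, 0, -2, 15, -1, 19]
  [14, 15, 31, 0, 11, 14, 2]
  [-3, -2, 12, 3, 0, -3, 17]
  [1, 2, 5, 1, 9, 0, 6]
  [12, 2, 12, -2, 17, 3, 0]
D(4):
  [0, 1, 17, 6, 8, 0, 8]
  [10, 0, 16, 14, 15, 1, 16]
  [12, 7, 0, -2, 9, -1, 0]
  [14, 15, 31, 0, 11, 14, 2]
  [-3, -2, 12, 3, 0, -3, 5]
  [1, 2, 5, 1, 9, 0, 3]
  [12, 2, 12, -2, 9, 3, 0]
D(5):
  [0, 1, 17, 6, 8, 0, 8]
  [10, 0, 16, 14, 15, 1, 16]
  [6, 7, 0, -2, 9, -1, 0]
  [8, 9, 23, 0, 11, 8, 2]
  [-3, -2, 12, 3, 0, -3, 5]
  [1, 2, 5, 1, 9, 0, 3]
  [6, 2, 12, -2, 9, 3, 0]
D(6):
  [0, 1, 5, 1, 8, 0, 3]
  [2, 0, 6, 2, 10, 1, 4]
  [0, 1, 0, -2, 8, -1, 0]
  [8, 9, 13, 0, 11, 8, 2]
  [-3, -2, 2, -2, 0, -3, 0]
  [1, 2, 5, 1, 9, 0, 3]
  [4, 2, 8, -2, 9, 3, 0]
D(7):
  [0, 1, 5, 1, 8, 0, 3]
  [2, 0, 6, 2, 10, 1, 4]
  [0, 1, 0, -2, 8, -1, 0]
  [6, 4, 10, 0, 11, 5, 2]
  [-3, -2, 2, -2, 0, -3, 0]
  [1, 2, 5, 1, 9, 0, 3]
  [4, 2, 8, -2, 9, 3, 0]
Answer: G*[3][4] = 11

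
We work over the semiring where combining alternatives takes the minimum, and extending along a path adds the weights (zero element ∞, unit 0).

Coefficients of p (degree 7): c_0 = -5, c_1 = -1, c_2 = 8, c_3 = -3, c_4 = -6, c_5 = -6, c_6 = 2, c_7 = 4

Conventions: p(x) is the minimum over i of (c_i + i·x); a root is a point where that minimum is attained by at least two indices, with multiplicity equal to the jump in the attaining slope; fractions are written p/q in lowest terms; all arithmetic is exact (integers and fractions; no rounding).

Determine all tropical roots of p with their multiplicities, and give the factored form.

hull edge (i=0, c=-5) to (i=4, c=-6): slope -1/4, span 4
hull edge (i=4, c=-6) to (i=5, c=-6): slope 0, span 1
hull edge (i=5, c=-6) to (i=7, c=4): slope 5, span 2
Factored form: p(x) = 4 ⊗ (x ⊕ (-5)) ⊗ (x ⊕ (-5)) ⊗ (x ⊕ 0) ⊗ (x ⊕ 1/4) ⊗ (x ⊕ 1/4) ⊗ (x ⊕ 1/4) ⊗ (x ⊕ 1/4)
Answer: roots = -5 (mult 2), 0 (mult 1), 1/4 (mult 4)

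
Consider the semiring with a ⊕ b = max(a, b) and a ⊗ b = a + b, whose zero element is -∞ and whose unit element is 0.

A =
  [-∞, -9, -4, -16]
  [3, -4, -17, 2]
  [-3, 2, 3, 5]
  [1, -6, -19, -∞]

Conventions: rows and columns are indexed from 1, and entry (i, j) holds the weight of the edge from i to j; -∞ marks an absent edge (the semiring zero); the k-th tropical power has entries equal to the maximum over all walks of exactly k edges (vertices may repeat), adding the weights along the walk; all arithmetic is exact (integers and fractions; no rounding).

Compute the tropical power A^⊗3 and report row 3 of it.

A^⊗2:
  [-6, -2, -1, 1]
  [3, -4, -1, -2]
  [6, 5, 6, 8]
  [-3, -8, -3, -4]
A^⊗3:
  [2, 1, 2, 4]
  [-1, 1, 2, 4]
  [9, 8, 9, 11]
  [-3, -1, 0, 2]
Answer: row 3 of A^⊗3 = [9, 8, 9, 11]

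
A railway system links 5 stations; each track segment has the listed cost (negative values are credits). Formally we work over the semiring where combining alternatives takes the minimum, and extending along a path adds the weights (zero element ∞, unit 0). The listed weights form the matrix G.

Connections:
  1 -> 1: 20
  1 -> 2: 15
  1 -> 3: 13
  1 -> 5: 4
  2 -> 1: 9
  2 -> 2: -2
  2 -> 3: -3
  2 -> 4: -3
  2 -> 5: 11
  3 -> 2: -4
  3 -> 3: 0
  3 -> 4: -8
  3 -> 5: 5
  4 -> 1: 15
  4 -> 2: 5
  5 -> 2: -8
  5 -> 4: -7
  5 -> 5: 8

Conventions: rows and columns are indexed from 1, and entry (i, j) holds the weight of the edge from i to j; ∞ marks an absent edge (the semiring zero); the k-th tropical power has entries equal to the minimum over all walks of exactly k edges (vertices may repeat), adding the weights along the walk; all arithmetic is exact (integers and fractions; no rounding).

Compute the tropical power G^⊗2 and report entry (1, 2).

G^⊗2:
  [24, -4, 12, -3, 12]
  [7, -7, -5, -11, 2]
  [5, -6, -7, -8, 5]
  [14, 3, 2, 2, 16]
  [1, -10, -11, -11, 3]
Key observation: the optimum is the walk 1->5->2, with weight 4 + (-8) = -4.
Optimal value attained by: walk 1->5->2.
Answer: (G^⊗2)[1][2] = -4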